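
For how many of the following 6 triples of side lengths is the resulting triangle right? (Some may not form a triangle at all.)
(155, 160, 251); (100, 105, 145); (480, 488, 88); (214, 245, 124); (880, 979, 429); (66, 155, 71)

(155,160,251): 155²+160² = 49625 < 63001 = 251² → obtuse
(100,105,145): 100²+105² = 21025 = 145² → right
(480,488,88): 88²+480² = 238144 = 488² → right
(214,245,124): 124²+214² = 61172 > 60025 = 245² → acute
(880,979,429): 429²+880² = 958441 = 979² → right
(66,155,71): 66+71 ≤ 155, not a triangle
3 of the 6 are right.

3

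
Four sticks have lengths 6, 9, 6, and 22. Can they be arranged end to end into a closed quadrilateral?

No

For a quadrilateral, each side must be shorter than the sum of the others.
Here the longest side is 22, but the remaining 3 sides sum to only 21.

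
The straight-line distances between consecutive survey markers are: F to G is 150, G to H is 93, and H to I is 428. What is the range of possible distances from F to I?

185 ≤ FI ≤ 671

The maximum is all hops collinear in one direction: 150 + 93 + 428 = 671.
The longest hop is 428; the others sum to 243. Folding the others back against it leaves at least 428 − 243 = 185.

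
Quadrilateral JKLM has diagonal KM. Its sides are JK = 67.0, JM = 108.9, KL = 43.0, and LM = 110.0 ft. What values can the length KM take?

67.0 < KM < 153.0

From triangle JKM: |67.0 − 108.9| < KM < 67.0 + 108.9, i.e. 41.9 < KM < 175.9.
From triangle LKM: 67.0 < KM < 153.0.
Both must hold, so KM lies in the intersection.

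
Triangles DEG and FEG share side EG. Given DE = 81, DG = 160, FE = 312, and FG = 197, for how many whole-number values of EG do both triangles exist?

125

From triangle DEG: 79 < EG < 241.
From triangle FEG: 115 < EG < 509.
Intersection: 115 < EG < 241, so integers 116 through 240: 125 values.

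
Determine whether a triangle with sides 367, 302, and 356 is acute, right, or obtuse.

acute

Compare the square of the longest side to the sum of squares of the other two: 302² + 356² = 217940 > 134689 = 367².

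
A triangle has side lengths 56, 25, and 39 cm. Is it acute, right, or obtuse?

obtuse

Compare the square of the longest side to the sum of squares of the other two: 25² + 39² = 2146 < 3136 = 56².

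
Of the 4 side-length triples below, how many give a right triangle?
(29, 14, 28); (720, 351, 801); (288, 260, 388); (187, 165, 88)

(29,14,28): 14²+28² = 980 > 841 = 29² → acute
(720,351,801): 351²+720² = 641601 = 801² → right
(288,260,388): 260²+288² = 150544 = 388² → right
(187,165,88): 88²+165² = 34969 = 187² → right
3 of the 4 are right.

3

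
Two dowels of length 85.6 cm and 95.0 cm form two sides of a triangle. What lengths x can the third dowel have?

By the triangle inequality, x must be less than 85.6 + 95.0 = 180.6 and greater than |85.6 − 95.0| = 9.4.

9.4 < x < 180.6 (cm)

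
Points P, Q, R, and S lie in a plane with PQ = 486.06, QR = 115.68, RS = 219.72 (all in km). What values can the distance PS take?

150.66 ≤ PS ≤ 821.46 km

The maximum is all hops collinear in one direction: 486.06 + 115.68 + 219.72 = 821.46.
The longest hop is 486.06; the others sum to 335.40. Folding the others back against it leaves at least 486.06 − 335.40 = 150.66.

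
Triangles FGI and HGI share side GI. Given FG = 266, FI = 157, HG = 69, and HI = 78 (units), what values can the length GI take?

From triangle FGI: |266 − 157| < GI < 266 + 157, i.e. 109 < GI < 423.
From triangle HGI: 9 < GI < 147.
Both must hold, so GI lies in the intersection.

109 < GI < 147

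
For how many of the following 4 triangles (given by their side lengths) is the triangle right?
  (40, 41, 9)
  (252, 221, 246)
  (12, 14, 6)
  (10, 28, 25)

(40,41,9): 9²+40² = 1681 = 41² → right
(252,221,246): 221²+246² = 109357 > 63504 = 252² → acute
(12,14,6): 6²+12² = 180 < 196 = 14² → obtuse
(10,28,25): 10²+25² = 725 < 784 = 28² → obtuse
1 of the 4 is right.

1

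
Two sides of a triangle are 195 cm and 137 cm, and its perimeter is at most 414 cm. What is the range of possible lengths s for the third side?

Triangle inequality alone gives 58 < s < 332.
The perimeter condition gives s ≤ 414 − 195 − 137 = 82.
Intersecting the two: 58 < s ≤ 82.

58 < s ≤ 82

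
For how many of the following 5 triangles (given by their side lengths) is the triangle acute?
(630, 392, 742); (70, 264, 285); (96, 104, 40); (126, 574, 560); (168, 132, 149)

1

(630,392,742): 392²+630² = 550564 = 742² → right
(70,264,285): 70²+264² = 74596 < 81225 = 285² → obtuse
(96,104,40): 40²+96² = 10816 = 104² → right
(126,574,560): 126²+560² = 329476 = 574² → right
(168,132,149): 132²+149² = 39625 > 28224 = 168² → acute
1 of the 5 is acute.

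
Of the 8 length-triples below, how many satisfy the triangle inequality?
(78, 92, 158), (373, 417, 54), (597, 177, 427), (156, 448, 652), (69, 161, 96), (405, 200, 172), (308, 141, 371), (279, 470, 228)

6

(78,92,158): 78+92 > 158 → valid
(54,373,417): 54+373 > 417 → valid
(177,427,597): 177+427 > 597 → valid
(156,448,652): 156+448 ≤ 652 → not valid
(69,96,161): 69+96 > 161 → valid
(172,200,405): 172+200 ≤ 405 → not valid
(141,308,371): 141+308 > 371 → valid
(228,279,470): 228+279 > 470 → valid
6 of the 8 triples form a triangle.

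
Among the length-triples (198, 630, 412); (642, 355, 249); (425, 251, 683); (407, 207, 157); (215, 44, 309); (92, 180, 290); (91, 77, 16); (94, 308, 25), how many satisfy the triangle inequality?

(198,412,630): 198+412 ≤ 630 → not valid
(249,355,642): 249+355 ≤ 642 → not valid
(251,425,683): 251+425 ≤ 683 → not valid
(157,207,407): 157+207 ≤ 407 → not valid
(44,215,309): 44+215 ≤ 309 → not valid
(92,180,290): 92+180 ≤ 290 → not valid
(16,77,91): 16+77 > 91 → valid
(25,94,308): 25+94 ≤ 308 → not valid
1 of the 8 triples forms a triangle.

1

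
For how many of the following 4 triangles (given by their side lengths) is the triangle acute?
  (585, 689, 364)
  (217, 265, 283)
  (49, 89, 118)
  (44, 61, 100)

1

(585,689,364): 364²+585² = 474721 = 689² → right
(217,265,283): 217²+265² = 117314 > 80089 = 283² → acute
(49,89,118): 49²+89² = 10322 < 13924 = 118² → obtuse
(44,61,100): 44²+61² = 5657 < 10000 = 100² → obtuse
1 of the 4 is acute.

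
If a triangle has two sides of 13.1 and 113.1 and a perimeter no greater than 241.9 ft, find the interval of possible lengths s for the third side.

100.0 < s ≤ 115.7 ft

Triangle inequality alone gives 100.0 < s < 126.2.
The perimeter condition gives s ≤ 241.9 − 13.1 − 113.1 = 115.7.
Intersecting the two: 100.0 < s ≤ 115.7.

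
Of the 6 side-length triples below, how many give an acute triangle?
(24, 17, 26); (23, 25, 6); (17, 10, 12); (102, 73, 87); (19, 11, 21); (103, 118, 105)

4

(24,17,26): 17²+24² = 865 > 676 = 26² → acute
(23,25,6): 6²+23² = 565 < 625 = 25² → obtuse
(17,10,12): 10²+12² = 244 < 289 = 17² → obtuse
(102,73,87): 73²+87² = 12898 > 10404 = 102² → acute
(19,11,21): 11²+19² = 482 > 441 = 21² → acute
(103,118,105): 103²+105² = 21634 > 13924 = 118² → acute
4 of the 6 are acute.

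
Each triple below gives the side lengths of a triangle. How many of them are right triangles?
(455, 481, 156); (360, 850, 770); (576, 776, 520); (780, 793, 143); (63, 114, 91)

(455,481,156): 156²+455² = 231361 = 481² → right
(360,850,770): 360²+770² = 722500 = 850² → right
(576,776,520): 520²+576² = 602176 = 776² → right
(780,793,143): 143²+780² = 628849 = 793² → right
(63,114,91): 63²+91² = 12250 < 12996 = 114² → obtuse
4 of the 5 are right.

4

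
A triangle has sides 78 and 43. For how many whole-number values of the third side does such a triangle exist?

The third side lies in the open interval (35, 121).
Integers from 36 to 120 inclusive: 120 − 36 + 1 = 85.

85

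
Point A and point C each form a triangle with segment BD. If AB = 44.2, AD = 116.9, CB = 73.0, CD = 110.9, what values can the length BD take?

72.7 < BD < 161.1

From triangle ABD: |44.2 − 116.9| < BD < 44.2 + 116.9, i.e. 72.7 < BD < 161.1.
From triangle CBD: 37.9 < BD < 183.9.
Both must hold, so BD lies in the intersection.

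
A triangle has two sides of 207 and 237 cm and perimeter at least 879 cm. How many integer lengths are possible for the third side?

Triangle inequality: 30 < x < 444. Perimeter ≥ 879 gives x ≥ 879 − 207 − 237 = 435.
So 435 ≤ x < 444; integers 435 through 443: 9 values.

9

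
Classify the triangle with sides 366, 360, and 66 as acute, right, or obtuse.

Compare the square of the longest side to the sum of squares of the other two: 66² + 360² = 133956 = 366².

right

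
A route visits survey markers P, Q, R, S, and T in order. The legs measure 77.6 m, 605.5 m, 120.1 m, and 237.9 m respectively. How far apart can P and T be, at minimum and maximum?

The maximum is all hops collinear in one direction: 77.6 + 605.5 + 120.1 + 237.9 = 1041.1.
The longest hop is 605.5; the others sum to 435.6. Folding the others back against it leaves at least 605.5 − 435.6 = 169.9.

169.9 ≤ PT ≤ 1041.1 m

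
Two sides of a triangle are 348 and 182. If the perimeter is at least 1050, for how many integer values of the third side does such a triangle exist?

10

Triangle inequality: 166 < x < 530. Perimeter ≥ 1050 gives x ≥ 1050 − 348 − 182 = 520.
So 520 ≤ x < 530; integers 520 through 529: 10 values.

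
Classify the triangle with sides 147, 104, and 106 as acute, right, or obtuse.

Compare the square of the longest side to the sum of squares of the other two: 104² + 106² = 22052 > 21609 = 147².

acute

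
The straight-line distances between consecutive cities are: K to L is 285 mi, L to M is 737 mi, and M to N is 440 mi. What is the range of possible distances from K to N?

The maximum is all hops collinear in one direction: 285 + 737 + 440 = 1462.
The longest hop is 737; the others sum to 725. Folding the others back against it leaves at least 737 − 725 = 12.

12 ≤ KN ≤ 1462 mi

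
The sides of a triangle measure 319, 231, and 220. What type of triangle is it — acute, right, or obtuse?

right

Compare the square of the longest side to the sum of squares of the other two: 220² + 231² = 101761 = 319².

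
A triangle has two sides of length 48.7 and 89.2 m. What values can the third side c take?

40.5 < c < 137.9

By the triangle inequality, c must be less than 48.7 + 89.2 = 137.9 and greater than |48.7 − 89.2| = 40.5.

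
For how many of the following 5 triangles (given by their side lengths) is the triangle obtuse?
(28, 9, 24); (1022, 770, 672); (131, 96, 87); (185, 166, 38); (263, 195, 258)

(28,9,24): 9²+24² = 657 < 784 = 28² → obtuse
(1022,770,672): 672²+770² = 1044484 = 1022² → right
(131,96,87): 87²+96² = 16785 < 17161 = 131² → obtuse
(185,166,38): 38²+166² = 29000 < 34225 = 185² → obtuse
(263,195,258): 195²+258² = 104589 > 69169 = 263² → acute
3 of the 5 are obtuse.

3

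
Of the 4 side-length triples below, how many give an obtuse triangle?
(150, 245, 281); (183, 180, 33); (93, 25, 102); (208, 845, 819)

(150,245,281): 150²+245² = 82525 > 78961 = 281² → acute
(183,180,33): 33²+180² = 33489 = 183² → right
(93,25,102): 25²+93² = 9274 < 10404 = 102² → obtuse
(208,845,819): 208²+819² = 714025 = 845² → right
1 of the 4 is obtuse.

1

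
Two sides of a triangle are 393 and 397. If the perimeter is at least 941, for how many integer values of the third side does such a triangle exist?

639

Triangle inequality: 4 < x < 790. Perimeter ≥ 941 gives x ≥ 941 − 393 − 397 = 151.
So 151 ≤ x < 790; integers 151 through 789: 639 values.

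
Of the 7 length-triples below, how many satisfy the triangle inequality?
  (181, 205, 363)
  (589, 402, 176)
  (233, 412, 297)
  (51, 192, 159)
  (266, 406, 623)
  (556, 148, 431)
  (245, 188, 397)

(181,205,363): 181+205 > 363 → valid
(176,402,589): 176+402 ≤ 589 → not valid
(233,297,412): 233+297 > 412 → valid
(51,159,192): 51+159 > 192 → valid
(266,406,623): 266+406 > 623 → valid
(148,431,556): 148+431 > 556 → valid
(188,245,397): 188+245 > 397 → valid
6 of the 7 triples form a triangle.

6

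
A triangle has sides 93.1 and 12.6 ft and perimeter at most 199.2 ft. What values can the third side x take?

80.5 < x ≤ 93.5

Triangle inequality alone gives 80.5 < x < 105.7.
The perimeter condition gives x ≤ 199.2 − 93.1 − 12.6 = 93.5.
Intersecting the two: 80.5 < x ≤ 93.5.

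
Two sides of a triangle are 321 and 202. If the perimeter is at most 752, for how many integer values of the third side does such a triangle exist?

Triangle inequality: 119 < x < 523. Perimeter ≤ 752 gives x ≤ 752 − 321 − 202 = 229.
So 119 < x ≤ 229; integers 120 through 229: 110 values.

110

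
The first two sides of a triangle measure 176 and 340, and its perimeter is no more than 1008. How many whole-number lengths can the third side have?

328

Triangle inequality: 164 < x < 516. Perimeter ≤ 1008 gives x ≤ 1008 − 176 − 340 = 492.
So 164 < x ≤ 492; integers 165 through 492: 328 values.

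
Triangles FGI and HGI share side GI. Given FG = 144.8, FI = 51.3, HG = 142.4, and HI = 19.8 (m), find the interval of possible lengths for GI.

From triangle FGI: |144.8 − 51.3| < GI < 144.8 + 51.3, i.e. 93.5 < GI < 196.1.
From triangle HGI: 122.6 < GI < 162.2.
Both must hold, so GI lies in the intersection.

122.6 < GI < 162.2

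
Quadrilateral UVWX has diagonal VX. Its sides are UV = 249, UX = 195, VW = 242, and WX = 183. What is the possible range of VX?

59 < VX < 425

From triangle UVX: |249 − 195| < VX < 249 + 195, i.e. 54 < VX < 444.
From triangle WVX: 59 < VX < 425.
Both must hold, so VX lies in the intersection.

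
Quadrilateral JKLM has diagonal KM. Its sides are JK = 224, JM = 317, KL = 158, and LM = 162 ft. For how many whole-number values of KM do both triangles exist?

From triangle JKM: 93 < KM < 541.
From triangle LKM: 4 < KM < 320.
Intersection: 93 < KM < 320, so integers 94 through 319: 226 values.

226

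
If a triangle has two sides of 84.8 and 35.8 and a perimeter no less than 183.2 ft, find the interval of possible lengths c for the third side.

62.6 ≤ c < 120.6 ft

Triangle inequality alone gives 49.0 < c < 120.6.
The perimeter condition gives c ≥ 183.2 − 84.8 − 35.8 = 62.6.
Intersecting the two: 62.6 ≤ c < 120.6.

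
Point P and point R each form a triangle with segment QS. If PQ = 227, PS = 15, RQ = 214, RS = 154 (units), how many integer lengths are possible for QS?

29

From triangle PQS: 212 < QS < 242.
From triangle RQS: 60 < QS < 368.
Intersection: 212 < QS < 242, so integers 213 through 241: 29 values.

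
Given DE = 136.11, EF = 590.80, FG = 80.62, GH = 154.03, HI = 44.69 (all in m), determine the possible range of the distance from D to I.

The maximum is all hops collinear in one direction: 136.11 + 590.80 + 80.62 + 154.03 + 44.69 = 1006.25.
The longest hop is 590.80; the others sum to 415.45. Folding the others back against it leaves at least 590.80 − 415.45 = 175.35.

175.35 ≤ DI ≤ 1006.25 m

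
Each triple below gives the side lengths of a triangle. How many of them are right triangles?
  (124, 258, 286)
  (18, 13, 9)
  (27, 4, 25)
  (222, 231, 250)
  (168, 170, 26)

(124,258,286): 124²+258² = 81940 > 81796 = 286² → acute
(18,13,9): 9²+13² = 250 < 324 = 18² → obtuse
(27,4,25): 4²+25² = 641 < 729 = 27² → obtuse
(222,231,250): 222²+231² = 102645 > 62500 = 250² → acute
(168,170,26): 26²+168² = 28900 = 170² → right
1 of the 5 is right.

1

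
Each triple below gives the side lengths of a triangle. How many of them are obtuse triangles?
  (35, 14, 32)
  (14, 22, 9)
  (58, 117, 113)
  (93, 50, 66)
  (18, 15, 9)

(35,14,32): 14²+32² = 1220 < 1225 = 35² → obtuse
(14,22,9): 9²+14² = 277 < 484 = 22² → obtuse
(58,117,113): 58²+113² = 16133 > 13689 = 117² → acute
(93,50,66): 50²+66² = 6856 < 8649 = 93² → obtuse
(18,15,9): 9²+15² = 306 < 324 = 18² → obtuse
4 of the 5 are obtuse.

4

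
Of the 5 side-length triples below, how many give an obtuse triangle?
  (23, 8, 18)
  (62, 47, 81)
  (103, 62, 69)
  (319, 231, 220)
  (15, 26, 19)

(23,8,18): 8²+18² = 388 < 529 = 23² → obtuse
(62,47,81): 47²+62² = 6053 < 6561 = 81² → obtuse
(103,62,69): 62²+69² = 8605 < 10609 = 103² → obtuse
(319,231,220): 220²+231² = 101761 = 319² → right
(15,26,19): 15²+19² = 586 < 676 = 26² → obtuse
4 of the 5 are obtuse.

4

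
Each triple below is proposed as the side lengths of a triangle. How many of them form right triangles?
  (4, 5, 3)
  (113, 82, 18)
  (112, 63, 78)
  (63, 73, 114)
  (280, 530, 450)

2

(4,5,3): 3²+4² = 25 = 5² → right
(113,82,18): 18+82 ≤ 113, not a triangle
(112,63,78): 63²+78² = 10053 < 12544 = 112² → obtuse
(63,73,114): 63²+73² = 9298 < 12996 = 114² → obtuse
(280,530,450): 280²+450² = 280900 = 530² → right
2 of the 5 are right.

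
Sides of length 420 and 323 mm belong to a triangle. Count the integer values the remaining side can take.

The third side lies in the open interval (97, 743).
Integers from 98 to 742 inclusive: 742 − 98 + 1 = 645.

645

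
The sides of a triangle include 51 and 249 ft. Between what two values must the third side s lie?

198 < s < 300

By the triangle inequality, s must be less than 51 + 249 = 300 and greater than |51 − 249| = 198.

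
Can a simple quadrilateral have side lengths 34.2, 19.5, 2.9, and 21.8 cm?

Yes

A quadrilateral exists iff every side is shorter than the sum of the others — equivalently, the longest side is less than the sum of the rest.
Longest side 34.2 < 44.2 (sum of the remaining 3), so yes.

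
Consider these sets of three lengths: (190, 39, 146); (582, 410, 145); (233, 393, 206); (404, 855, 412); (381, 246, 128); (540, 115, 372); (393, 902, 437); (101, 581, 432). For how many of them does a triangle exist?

1

(39,146,190): 39+146 ≤ 190 → not valid
(145,410,582): 145+410 ≤ 582 → not valid
(206,233,393): 206+233 > 393 → valid
(404,412,855): 404+412 ≤ 855 → not valid
(128,246,381): 128+246 ≤ 381 → not valid
(115,372,540): 115+372 ≤ 540 → not valid
(393,437,902): 393+437 ≤ 902 → not valid
(101,432,581): 101+432 ≤ 581 → not valid
1 of the 8 triples forms a triangle.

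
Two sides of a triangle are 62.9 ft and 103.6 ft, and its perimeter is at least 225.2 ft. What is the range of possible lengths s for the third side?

58.7 ≤ s < 166.5

Triangle inequality alone gives 40.7 < s < 166.5.
The perimeter condition gives s ≥ 225.2 − 62.9 − 103.6 = 58.7.
Intersecting the two: 58.7 ≤ s < 166.5.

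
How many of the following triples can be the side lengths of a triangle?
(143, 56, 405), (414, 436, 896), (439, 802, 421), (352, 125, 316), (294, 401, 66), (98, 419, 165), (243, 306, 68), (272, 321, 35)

(56,143,405): 56+143 ≤ 405 → not valid
(414,436,896): 414+436 ≤ 896 → not valid
(421,439,802): 421+439 > 802 → valid
(125,316,352): 125+316 > 352 → valid
(66,294,401): 66+294 ≤ 401 → not valid
(98,165,419): 98+165 ≤ 419 → not valid
(68,243,306): 68+243 > 306 → valid
(35,272,321): 35+272 ≤ 321 → not valid
3 of the 8 triples form a triangle.

3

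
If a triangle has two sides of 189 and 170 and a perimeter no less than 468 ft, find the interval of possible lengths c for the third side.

Triangle inequality alone gives 19 < c < 359.
The perimeter condition gives c ≥ 468 − 189 − 170 = 109.
Intersecting the two: 109 ≤ c < 359.

109 ≤ c < 359 ft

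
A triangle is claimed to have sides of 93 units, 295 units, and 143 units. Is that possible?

No

The longest side is 295, but the other two sum to only 236.
236 < 295, so the triangle inequality fails.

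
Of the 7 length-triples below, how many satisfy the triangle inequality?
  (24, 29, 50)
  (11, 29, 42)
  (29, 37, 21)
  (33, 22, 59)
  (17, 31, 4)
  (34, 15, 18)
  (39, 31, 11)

(24,29,50): 24+29 > 50 → valid
(11,29,42): 11+29 ≤ 42 → not valid
(21,29,37): 21+29 > 37 → valid
(22,33,59): 22+33 ≤ 59 → not valid
(4,17,31): 4+17 ≤ 31 → not valid
(15,18,34): 15+18 ≤ 34 → not valid
(11,31,39): 11+31 > 39 → valid
3 of the 7 triples form a triangle.

3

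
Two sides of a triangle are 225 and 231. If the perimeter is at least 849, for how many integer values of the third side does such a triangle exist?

63

Triangle inequality: 6 < x < 456. Perimeter ≥ 849 gives x ≥ 849 − 225 − 231 = 393.
So 393 ≤ x < 456; integers 393 through 455: 63 values.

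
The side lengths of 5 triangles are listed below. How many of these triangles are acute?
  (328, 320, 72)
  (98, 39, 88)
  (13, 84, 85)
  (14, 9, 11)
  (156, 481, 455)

(328,320,72): 72²+320² = 107584 = 328² → right
(98,39,88): 39²+88² = 9265 < 9604 = 98² → obtuse
(13,84,85): 13²+84² = 7225 = 85² → right
(14,9,11): 9²+11² = 202 > 196 = 14² → acute
(156,481,455): 156²+455² = 231361 = 481² → right
1 of the 5 is acute.

1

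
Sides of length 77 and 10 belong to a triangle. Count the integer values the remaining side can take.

19

The third side lies in the open interval (67, 87).
Integers from 68 to 86 inclusive: 86 − 68 + 1 = 19.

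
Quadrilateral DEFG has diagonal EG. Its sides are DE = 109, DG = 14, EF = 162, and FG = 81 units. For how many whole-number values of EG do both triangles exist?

27

From triangle DEG: 95 < EG < 123.
From triangle FEG: 81 < EG < 243.
Intersection: 95 < EG < 123, so integers 96 through 122: 27 values.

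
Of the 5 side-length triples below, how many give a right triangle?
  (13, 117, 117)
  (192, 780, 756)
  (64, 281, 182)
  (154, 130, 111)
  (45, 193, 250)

1

(13,117,117): 13²+117² = 13858 > 13689 = 117² → acute
(192,780,756): 192²+756² = 608400 = 780² → right
(64,281,182): 64+182 ≤ 281, not a triangle
(154,130,111): 111²+130² = 29221 > 23716 = 154² → acute
(45,193,250): 45+193 ≤ 250, not a triangle
1 of the 5 is right.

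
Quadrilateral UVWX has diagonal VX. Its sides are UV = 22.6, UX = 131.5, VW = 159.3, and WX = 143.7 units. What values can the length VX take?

108.9 < VX < 154.1

From triangle UVX: |22.6 − 131.5| < VX < 22.6 + 131.5, i.e. 108.9 < VX < 154.1.
From triangle WVX: 15.6 < VX < 303.0.
Both must hold, so VX lies in the intersection.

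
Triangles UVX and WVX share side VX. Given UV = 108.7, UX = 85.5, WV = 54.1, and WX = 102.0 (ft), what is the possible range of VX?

From triangle UVX: |108.7 − 85.5| < VX < 108.7 + 85.5, i.e. 23.2 < VX < 194.2.
From triangle WVX: 47.9 < VX < 156.1.
Both must hold, so VX lies in the intersection.

47.9 < VX < 156.1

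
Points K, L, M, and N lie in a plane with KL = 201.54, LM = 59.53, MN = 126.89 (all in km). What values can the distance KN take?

15.12 ≤ KN ≤ 387.96 km

The maximum is all hops collinear in one direction: 201.54 + 59.53 + 126.89 = 387.96.
The longest hop is 201.54; the others sum to 186.42. Folding the others back against it leaves at least 201.54 − 186.42 = 15.12.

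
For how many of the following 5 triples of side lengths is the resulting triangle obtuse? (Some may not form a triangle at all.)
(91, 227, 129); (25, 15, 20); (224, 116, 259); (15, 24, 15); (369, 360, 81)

(91,227,129): 91+129 ≤ 227, not a triangle
(25,15,20): 15²+20² = 625 = 25² → right
(224,116,259): 116²+224² = 63632 < 67081 = 259² → obtuse
(15,24,15): 15²+15² = 450 < 576 = 24² → obtuse
(369,360,81): 81²+360² = 136161 = 369² → right
2 of the 5 are obtuse.

2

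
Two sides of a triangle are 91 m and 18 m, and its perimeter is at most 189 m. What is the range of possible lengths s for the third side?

73 < s ≤ 80

Triangle inequality alone gives 73 < s < 109.
The perimeter condition gives s ≤ 189 − 91 − 18 = 80.
Intersecting the two: 73 < s ≤ 80.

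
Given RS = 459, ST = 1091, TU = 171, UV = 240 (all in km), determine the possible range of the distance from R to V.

221 ≤ RV ≤ 1961 km

The maximum is all hops collinear in one direction: 459 + 1091 + 171 + 240 = 1961.
The longest hop is 1091; the others sum to 870. Folding the others back against it leaves at least 1091 − 870 = 221.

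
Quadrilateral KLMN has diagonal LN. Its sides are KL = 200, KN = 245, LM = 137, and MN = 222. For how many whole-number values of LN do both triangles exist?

273

From triangle KLN: 45 < LN < 445.
From triangle MLN: 85 < LN < 359.
Intersection: 85 < LN < 359, so integers 86 through 358: 273 values.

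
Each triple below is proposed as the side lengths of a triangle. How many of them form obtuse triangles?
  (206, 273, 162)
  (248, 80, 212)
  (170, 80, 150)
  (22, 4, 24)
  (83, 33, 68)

(206,273,162): 162²+206² = 68680 < 74529 = 273² → obtuse
(248,80,212): 80²+212² = 51344 < 61504 = 248² → obtuse
(170,80,150): 80²+150² = 28900 = 170² → right
(22,4,24): 4²+22² = 500 < 576 = 24² → obtuse
(83,33,68): 33²+68² = 5713 < 6889 = 83² → obtuse
4 of the 5 are obtuse.

4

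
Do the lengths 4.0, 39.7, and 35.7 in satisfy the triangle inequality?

No

The two shorter sides sum to 39.7, exactly equal to the longest side 39.7.
That gives only a degenerate (flat) triangle — the inequality must be strict.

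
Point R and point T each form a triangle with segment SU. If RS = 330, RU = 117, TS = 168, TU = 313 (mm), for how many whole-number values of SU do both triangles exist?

From triangle RSU: 213 < SU < 447.
From triangle TSU: 145 < SU < 481.
Intersection: 213 < SU < 447, so integers 214 through 446: 233 values.

233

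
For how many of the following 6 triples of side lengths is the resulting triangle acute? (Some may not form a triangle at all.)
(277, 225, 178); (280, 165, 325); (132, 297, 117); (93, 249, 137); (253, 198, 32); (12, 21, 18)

2

(277,225,178): 178²+225² = 82309 > 76729 = 277² → acute
(280,165,325): 165²+280² = 105625 = 325² → right
(132,297,117): 117+132 ≤ 297, not a triangle
(93,249,137): 93+137 ≤ 249, not a triangle
(253,198,32): 32+198 ≤ 253, not a triangle
(12,21,18): 12²+18² = 468 > 441 = 21² → acute
2 of the 6 are acute.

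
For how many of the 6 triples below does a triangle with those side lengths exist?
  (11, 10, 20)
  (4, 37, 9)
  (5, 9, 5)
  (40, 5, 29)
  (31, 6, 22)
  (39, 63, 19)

(10,11,20): 10+11 > 20 → valid
(4,9,37): 4+9 ≤ 37 → not valid
(5,5,9): 5+5 > 9 → valid
(5,29,40): 5+29 ≤ 40 → not valid
(6,22,31): 6+22 ≤ 31 → not valid
(19,39,63): 19+39 ≤ 63 → not valid
2 of the 6 triples form a triangle.

2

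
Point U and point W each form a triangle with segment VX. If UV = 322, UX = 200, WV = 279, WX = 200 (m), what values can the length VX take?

From triangle UVX: |322 − 200| < VX < 322 + 200, i.e. 122 < VX < 522.
From triangle WVX: 79 < VX < 479.
Both must hold, so VX lies in the intersection.

122 < VX < 479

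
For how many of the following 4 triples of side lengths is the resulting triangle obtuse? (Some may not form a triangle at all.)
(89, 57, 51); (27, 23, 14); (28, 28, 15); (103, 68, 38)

3

(89,57,51): 51²+57² = 5850 < 7921 = 89² → obtuse
(27,23,14): 14²+23² = 725 < 729 = 27² → obtuse
(28,28,15): 15²+28² = 1009 > 784 = 28² → acute
(103,68,38): 38²+68² = 6068 < 10609 = 103² → obtuse
3 of the 4 are obtuse.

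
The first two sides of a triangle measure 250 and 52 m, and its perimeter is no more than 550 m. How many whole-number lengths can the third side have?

50

Triangle inequality: 198 < x < 302. Perimeter ≤ 550 gives x ≤ 550 − 250 − 52 = 248.
So 198 < x ≤ 248; integers 199 through 248: 50 values.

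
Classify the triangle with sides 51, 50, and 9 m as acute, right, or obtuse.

obtuse

Compare the square of the longest side to the sum of squares of the other two: 9² + 50² = 2581 < 2601 = 51².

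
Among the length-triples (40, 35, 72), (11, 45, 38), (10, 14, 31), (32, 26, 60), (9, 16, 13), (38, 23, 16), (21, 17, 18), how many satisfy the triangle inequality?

5

(35,40,72): 35+40 > 72 → valid
(11,38,45): 11+38 > 45 → valid
(10,14,31): 10+14 ≤ 31 → not valid
(26,32,60): 26+32 ≤ 60 → not valid
(9,13,16): 9+13 > 16 → valid
(16,23,38): 16+23 > 38 → valid
(17,18,21): 17+18 > 21 → valid
5 of the 7 triples form a triangle.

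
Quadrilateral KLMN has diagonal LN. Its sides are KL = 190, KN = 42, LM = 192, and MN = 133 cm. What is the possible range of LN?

148 < LN < 232

From triangle KLN: |190 − 42| < LN < 190 + 42, i.e. 148 < LN < 232.
From triangle MLN: 59 < LN < 325.
Both must hold, so LN lies in the intersection.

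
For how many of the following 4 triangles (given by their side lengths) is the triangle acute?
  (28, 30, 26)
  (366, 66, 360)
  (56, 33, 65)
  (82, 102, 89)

(28,30,26): 26²+28² = 1460 > 900 = 30² → acute
(366,66,360): 66²+360² = 133956 = 366² → right
(56,33,65): 33²+56² = 4225 = 65² → right
(82,102,89): 82²+89² = 14645 > 10404 = 102² → acute
2 of the 4 are acute.

2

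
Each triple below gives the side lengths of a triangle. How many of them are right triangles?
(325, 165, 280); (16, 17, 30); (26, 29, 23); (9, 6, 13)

1

(325,165,280): 165²+280² = 105625 = 325² → right
(16,17,30): 16²+17² = 545 < 900 = 30² → obtuse
(26,29,23): 23²+26² = 1205 > 841 = 29² → acute
(9,6,13): 6²+9² = 117 < 169 = 13² → obtuse
1 of the 4 is right.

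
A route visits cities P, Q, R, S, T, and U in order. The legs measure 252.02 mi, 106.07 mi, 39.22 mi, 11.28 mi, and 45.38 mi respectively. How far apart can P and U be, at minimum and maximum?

50.07 ≤ PU ≤ 453.97 mi

The maximum is all hops collinear in one direction: 252.02 + 106.07 + 39.22 + 11.28 + 45.38 = 453.97.
The longest hop is 252.02; the others sum to 201.95. Folding the others back against it leaves at least 252.02 − 201.95 = 50.07.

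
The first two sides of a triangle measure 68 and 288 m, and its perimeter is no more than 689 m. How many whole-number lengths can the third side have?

113

Triangle inequality: 220 < x < 356. Perimeter ≤ 689 gives x ≤ 689 − 68 − 288 = 333.
So 220 < x ≤ 333; integers 221 through 333: 113 values.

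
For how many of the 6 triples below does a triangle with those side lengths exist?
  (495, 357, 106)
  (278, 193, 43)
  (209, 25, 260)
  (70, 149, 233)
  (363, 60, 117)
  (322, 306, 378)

1

(106,357,495): 106+357 ≤ 495 → not valid
(43,193,278): 43+193 ≤ 278 → not valid
(25,209,260): 25+209 ≤ 260 → not valid
(70,149,233): 70+149 ≤ 233 → not valid
(60,117,363): 60+117 ≤ 363 → not valid
(306,322,378): 306+322 > 378 → valid
1 of the 6 triples forms a triangle.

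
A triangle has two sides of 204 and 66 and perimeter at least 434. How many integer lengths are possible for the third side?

Triangle inequality: 138 < x < 270. Perimeter ≥ 434 gives x ≥ 434 − 204 − 66 = 164.
So 164 ≤ x < 270; integers 164 through 269: 106 values.

106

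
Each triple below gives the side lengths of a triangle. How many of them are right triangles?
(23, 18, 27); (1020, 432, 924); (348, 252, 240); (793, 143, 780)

(23,18,27): 18²+23² = 853 > 729 = 27² → acute
(1020,432,924): 432²+924² = 1040400 = 1020² → right
(348,252,240): 240²+252² = 121104 = 348² → right
(793,143,780): 143²+780² = 628849 = 793² → right
3 of the 4 are right.

3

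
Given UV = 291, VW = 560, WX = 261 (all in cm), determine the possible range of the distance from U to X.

8 ≤ UX ≤ 1112 cm

The maximum is all hops collinear in one direction: 291 + 560 + 261 = 1112.
The longest hop is 560; the others sum to 552. Folding the others back against it leaves at least 560 − 552 = 8.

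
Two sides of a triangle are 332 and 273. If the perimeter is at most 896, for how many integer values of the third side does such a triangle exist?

Triangle inequality: 59 < x < 605. Perimeter ≤ 896 gives x ≤ 896 − 332 − 273 = 291.
So 59 < x ≤ 291; integers 60 through 291: 232 values.

232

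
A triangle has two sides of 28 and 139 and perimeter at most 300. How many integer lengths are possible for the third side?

Triangle inequality: 111 < x < 167. Perimeter ≤ 300 gives x ≤ 300 − 28 − 139 = 133.
So 111 < x ≤ 133; integers 112 through 133: 22 values.

22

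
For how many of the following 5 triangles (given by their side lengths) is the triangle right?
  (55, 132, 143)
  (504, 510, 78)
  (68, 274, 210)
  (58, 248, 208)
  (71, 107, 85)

(55,132,143): 55²+132² = 20449 = 143² → right
(504,510,78): 78²+504² = 260100 = 510² → right
(68,274,210): 68²+210² = 48724 < 75076 = 274² → obtuse
(58,248,208): 58²+208² = 46628 < 61504 = 248² → obtuse
(71,107,85): 71²+85² = 12266 > 11449 = 107² → acute
2 of the 5 are right.

2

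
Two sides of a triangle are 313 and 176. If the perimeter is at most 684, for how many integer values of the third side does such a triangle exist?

58

Triangle inequality: 137 < x < 489. Perimeter ≤ 684 gives x ≤ 684 − 313 − 176 = 195.
So 137 < x ≤ 195; integers 138 through 195: 58 values.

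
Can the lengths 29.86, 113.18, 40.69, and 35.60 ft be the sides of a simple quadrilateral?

For a quadrilateral, each side must be shorter than the sum of the others.
Here the longest side is 113.18, but the remaining 3 sides sum to only 106.15.

No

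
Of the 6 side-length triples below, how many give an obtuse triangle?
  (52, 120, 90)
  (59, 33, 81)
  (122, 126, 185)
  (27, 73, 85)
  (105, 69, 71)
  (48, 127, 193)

(52,120,90): 52²+90² = 10804 < 14400 = 120² → obtuse
(59,33,81): 33²+59² = 4570 < 6561 = 81² → obtuse
(122,126,185): 122²+126² = 30760 < 34225 = 185² → obtuse
(27,73,85): 27²+73² = 6058 < 7225 = 85² → obtuse
(105,69,71): 69²+71² = 9802 < 11025 = 105² → obtuse
(48,127,193): 48+127 ≤ 193, not a triangle
5 of the 6 are obtuse.

5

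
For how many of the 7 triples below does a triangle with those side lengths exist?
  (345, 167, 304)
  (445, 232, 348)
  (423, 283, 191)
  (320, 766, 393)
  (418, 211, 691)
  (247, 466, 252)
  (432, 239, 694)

(167,304,345): 167+304 > 345 → valid
(232,348,445): 232+348 > 445 → valid
(191,283,423): 191+283 > 423 → valid
(320,393,766): 320+393 ≤ 766 → not valid
(211,418,691): 211+418 ≤ 691 → not valid
(247,252,466): 247+252 > 466 → valid
(239,432,694): 239+432 ≤ 694 → not valid
4 of the 7 triples form a triangle.

4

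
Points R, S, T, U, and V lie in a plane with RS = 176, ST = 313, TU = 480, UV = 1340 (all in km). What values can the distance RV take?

371 ≤ RV ≤ 2309 km

The maximum is all hops collinear in one direction: 176 + 313 + 480 + 1340 = 2309.
The longest hop is 1340; the others sum to 969. Folding the others back against it leaves at least 1340 − 969 = 371.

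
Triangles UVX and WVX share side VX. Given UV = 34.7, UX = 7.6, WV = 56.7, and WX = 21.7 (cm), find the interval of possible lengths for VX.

35.0 < VX < 42.3

From triangle UVX: |34.7 − 7.6| < VX < 34.7 + 7.6, i.e. 27.1 < VX < 42.3.
From triangle WVX: 35.0 < VX < 78.4.
Both must hold, so VX lies in the intersection.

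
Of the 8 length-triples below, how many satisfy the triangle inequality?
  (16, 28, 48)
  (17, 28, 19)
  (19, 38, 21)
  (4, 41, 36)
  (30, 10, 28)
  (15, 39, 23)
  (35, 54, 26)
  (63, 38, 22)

4

(16,28,48): 16+28 ≤ 48 → not valid
(17,19,28): 17+19 > 28 → valid
(19,21,38): 19+21 > 38 → valid
(4,36,41): 4+36 ≤ 41 → not valid
(10,28,30): 10+28 > 30 → valid
(15,23,39): 15+23 ≤ 39 → not valid
(26,35,54): 26+35 > 54 → valid
(22,38,63): 22+38 ≤ 63 → not valid
4 of the 8 triples form a triangle.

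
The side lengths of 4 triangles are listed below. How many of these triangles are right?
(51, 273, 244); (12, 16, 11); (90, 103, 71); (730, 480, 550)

(51,273,244): 51²+244² = 62137 < 74529 = 273² → obtuse
(12,16,11): 11²+12² = 265 > 256 = 16² → acute
(90,103,71): 71²+90² = 13141 > 10609 = 103² → acute
(730,480,550): 480²+550² = 532900 = 730² → right
1 of the 4 is right.

1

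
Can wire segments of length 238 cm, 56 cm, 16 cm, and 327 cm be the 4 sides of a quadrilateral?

For a quadrilateral, each side must be shorter than the sum of the others.
Here the longest side is 327, but the remaining 3 sides sum to only 310.

No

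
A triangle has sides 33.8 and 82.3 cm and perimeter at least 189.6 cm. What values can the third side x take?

Triangle inequality alone gives 48.5 < x < 116.1.
The perimeter condition gives x ≥ 189.6 − 33.8 − 82.3 = 73.5.
Intersecting the two: 73.5 ≤ x < 116.1.

73.5 ≤ x < 116.1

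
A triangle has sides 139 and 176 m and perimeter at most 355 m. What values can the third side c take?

37 < c ≤ 40 m

Triangle inequality alone gives 37 < c < 315.
The perimeter condition gives c ≤ 355 − 139 − 176 = 40.
Intersecting the two: 37 < c ≤ 40.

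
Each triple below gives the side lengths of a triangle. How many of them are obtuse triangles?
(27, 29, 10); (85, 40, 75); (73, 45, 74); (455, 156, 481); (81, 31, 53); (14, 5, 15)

(27,29,10): 10²+27² = 829 < 841 = 29² → obtuse
(85,40,75): 40²+75² = 7225 = 85² → right
(73,45,74): 45²+73² = 7354 > 5476 = 74² → acute
(455,156,481): 156²+455² = 231361 = 481² → right
(81,31,53): 31²+53² = 3770 < 6561 = 81² → obtuse
(14,5,15): 5²+14² = 221 < 225 = 15² → obtuse
3 of the 6 are obtuse.

3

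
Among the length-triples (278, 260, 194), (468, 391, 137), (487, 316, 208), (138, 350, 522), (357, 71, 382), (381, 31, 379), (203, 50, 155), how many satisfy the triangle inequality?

6

(194,260,278): 194+260 > 278 → valid
(137,391,468): 137+391 > 468 → valid
(208,316,487): 208+316 > 487 → valid
(138,350,522): 138+350 ≤ 522 → not valid
(71,357,382): 71+357 > 382 → valid
(31,379,381): 31+379 > 381 → valid
(50,155,203): 50+155 > 203 → valid
6 of the 7 triples form a triangle.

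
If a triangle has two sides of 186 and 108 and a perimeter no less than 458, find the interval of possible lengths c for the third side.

164 ≤ c < 294

Triangle inequality alone gives 78 < c < 294.
The perimeter condition gives c ≥ 458 − 186 − 108 = 164.
Intersecting the two: 164 ≤ c < 294.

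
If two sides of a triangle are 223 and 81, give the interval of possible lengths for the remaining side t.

By the triangle inequality, t must be less than 223 + 81 = 304 and greater than |223 − 81| = 142.

142 < t < 304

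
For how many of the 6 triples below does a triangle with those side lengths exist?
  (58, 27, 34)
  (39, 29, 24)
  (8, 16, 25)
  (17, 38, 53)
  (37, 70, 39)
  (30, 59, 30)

5

(27,34,58): 27+34 > 58 → valid
(24,29,39): 24+29 > 39 → valid
(8,16,25): 8+16 ≤ 25 → not valid
(17,38,53): 17+38 > 53 → valid
(37,39,70): 37+39 > 70 → valid
(30,30,59): 30+30 > 59 → valid
5 of the 6 triples form a triangle.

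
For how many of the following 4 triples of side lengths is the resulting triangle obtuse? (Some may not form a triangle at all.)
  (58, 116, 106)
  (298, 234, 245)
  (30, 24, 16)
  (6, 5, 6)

(58,116,106): 58²+106² = 14600 > 13456 = 116² → acute
(298,234,245): 234²+245² = 114781 > 88804 = 298² → acute
(30,24,16): 16²+24² = 832 < 900 = 30² → obtuse
(6,5,6): 5²+6² = 61 > 36 = 6² → acute
1 of the 4 is obtuse.

1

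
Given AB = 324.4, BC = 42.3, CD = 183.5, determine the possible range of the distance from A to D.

The maximum is all hops collinear in one direction: 324.4 + 42.3 + 183.5 = 550.2.
The longest hop is 324.4; the others sum to 225.8. Folding the others back against it leaves at least 324.4 − 225.8 = 98.6.

98.6 ≤ AD ≤ 550.2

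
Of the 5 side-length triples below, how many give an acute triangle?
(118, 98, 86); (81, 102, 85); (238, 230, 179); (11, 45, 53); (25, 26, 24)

4

(118,98,86): 86²+98² = 17000 > 13924 = 118² → acute
(81,102,85): 81²+85² = 13786 > 10404 = 102² → acute
(238,230,179): 179²+230² = 84941 > 56644 = 238² → acute
(11,45,53): 11²+45² = 2146 < 2809 = 53² → obtuse
(25,26,24): 24²+25² = 1201 > 676 = 26² → acute
4 of the 5 are acute.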